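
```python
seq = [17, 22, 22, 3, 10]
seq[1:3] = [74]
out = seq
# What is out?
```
Trace:
  seq=[17, 22, 22, 3, 10]
  seq=[17, 74, 3, 10]
  seq=[17, 74, 3, 10], out=[17, 74, 3, 10]

Final answer: [17, 74, 3, 10]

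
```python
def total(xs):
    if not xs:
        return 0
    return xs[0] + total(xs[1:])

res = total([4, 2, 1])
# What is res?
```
Call trace:
total(xs=[4, 2, 1])
  total(xs=[2, 1])
    total(xs=[1])
      total(xs=[])
      -> return 0
    -> return 1
  -> return 3
-> return 7

Final answer: 7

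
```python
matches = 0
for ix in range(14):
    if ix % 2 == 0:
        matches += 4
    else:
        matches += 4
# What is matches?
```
Trace:
  matches=0
  matches=4, ix=0
  matches=8, ix=1
  matches=12, ix=2
  matches=16, ix=3
  matches=20, ix=4
  matches=24, ix=5
  matches=28, ix=6
  matches=32, ix=7
  matches=36, ix=8
  matches=40, ix=9
  matches=44, ix=10
  matches=48, ix=11
  matches=52, ix=12
  matches=56, ix=13

Final answer: 56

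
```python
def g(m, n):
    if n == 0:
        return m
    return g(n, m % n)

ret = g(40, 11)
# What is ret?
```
Call trace:
g(m=40, n=11)
  g(m=11, n=7)
    g(m=7, n=4)
      g(m=4, n=3)
        g(m=3, n=1)
          g(m=1, n=0)
          -> return 1
        -> return 1
      -> return 1
    -> return 1
  -> return 1
-> return 1

Final answer: 1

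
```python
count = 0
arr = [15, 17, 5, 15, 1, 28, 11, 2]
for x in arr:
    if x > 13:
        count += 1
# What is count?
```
Trace:
  count=0
  count=1, x=15
  count=2, x=17
  count=2, x=5
  count=3, x=15
  count=3, x=1
  count=4, x=28
  count=4, x=11
  count=4, x=2

Final answer: 4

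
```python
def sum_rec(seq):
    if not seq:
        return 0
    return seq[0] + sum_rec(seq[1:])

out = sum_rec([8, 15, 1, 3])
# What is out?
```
Call trace:
sum_rec(seq=[8, 15, 1, 3])
  sum_rec(seq=[15, 1, 3])
    sum_rec(seq=[1, 3])
      sum_rec(seq=[3])
        sum_rec(seq=[])
        -> return 0
      -> return 3
    -> return 4
  -> return 19
-> return 27

Final answer: 27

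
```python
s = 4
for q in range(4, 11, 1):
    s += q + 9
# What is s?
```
Trace:
  s=4
  s=17, q=4
  s=31, q=5
  s=46, q=6
  s=62, q=7
  s=79, q=8
  s=97, q=9
  s=116, q=10

Final answer: 116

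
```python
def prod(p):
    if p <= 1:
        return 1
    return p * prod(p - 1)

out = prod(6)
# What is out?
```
Call trace:
prod(p=6)
  prod(p=5)
    prod(p=4)
      prod(p=3)
        prod(p=2)
          prod(p=1)
          -> return 1
        -> return 2
      -> return 6
    -> return 24
  -> return 120
-> return 720

Final answer: 720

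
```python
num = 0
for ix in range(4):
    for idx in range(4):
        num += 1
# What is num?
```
Trace:
  num=0
  num=1, ix=0, idx=0
  num=2, ix=0, idx=1
  num=3, ix=0, idx=2
  num=4, ix=0, idx=3
  num=5, ix=1, idx=0
  num=6, ix=1, idx=1
  num=7, ix=1, idx=2
  num=8, ix=1, idx=3
  num=9, ix=2, idx=0
  num=10, ix=2, idx=1
  num=11, ix=2, idx=2
  num=12, ix=2, idx=3
  num=13, ix=3, idx=0
  num=14, ix=3, idx=1
  num=15, ix=3, idx=2
  num=16, ix=3, idx=3

Final answer: 16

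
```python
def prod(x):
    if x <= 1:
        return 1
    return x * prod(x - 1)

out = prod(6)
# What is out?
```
Call trace:
prod(x=6)
  prod(x=5)
    prod(x=4)
      prod(x=3)
        prod(x=2)
          prod(x=1)
          -> return 1
        -> return 2
      -> return 6
    -> return 24
  -> return 120
-> return 720

Final answer: 720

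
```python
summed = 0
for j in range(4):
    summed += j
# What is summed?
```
Trace:
  summed=0
  summed=0, j=0
  summed=1, j=1
  summed=3, j=2
  summed=6, j=3

Final answer: 6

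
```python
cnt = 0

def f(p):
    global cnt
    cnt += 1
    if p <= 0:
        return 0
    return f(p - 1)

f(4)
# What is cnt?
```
Call trace:
f(p=4)
  f(p=3)
    f(p=2)
      f(p=1)
        f(p=0)
        -> return 0
      -> return 0
    -> return 0
  -> return 0
-> return 0

cnt is incremented once per call. f is entered once for each p = 4, 3, 2, 1, 0 (the p <= 0 call returns without recursing), i.e. 4 + 1 calls.
cnt = 5

Final answer: 5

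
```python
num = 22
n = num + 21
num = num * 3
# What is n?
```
Trace:
  num=22
  num=22, n=43
  num=66, n=43

Final answer: 43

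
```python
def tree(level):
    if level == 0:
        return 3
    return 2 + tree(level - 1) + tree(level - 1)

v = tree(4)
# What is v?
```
Call trace (a repeated sub-call is expanded the first time; later identical calls just restate its return value):
tree(level=4)
  tree(level=3)
    tree(level=2)
      tree(level=1)
        tree(level=0)
        -> return 3
        tree(level=0)
        -> return 3
      -> return 8
      tree(level=1) -> return 8  (same call as traced above)
    -> return 18
    tree(level=2) -> return 18  (same call as traced above)
  -> return 38
  tree(level=3) -> return 38  (same call as traced above)
-> return 78

Final answer: 78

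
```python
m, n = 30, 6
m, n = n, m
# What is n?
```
Trace:
  m=30, n=6
  m=6, n=30

Final answer: 30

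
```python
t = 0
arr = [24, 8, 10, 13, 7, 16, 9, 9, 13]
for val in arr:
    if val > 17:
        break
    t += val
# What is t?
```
Trace:
  t=0
  t=0, val=24

Final answer: 0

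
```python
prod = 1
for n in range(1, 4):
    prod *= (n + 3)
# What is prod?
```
Trace:
  prod=1
  prod=4, n=1
  prod=20, n=2
  prod=120, n=3

Final answer: 120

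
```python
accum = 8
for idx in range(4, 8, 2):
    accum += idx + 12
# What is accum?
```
Trace:
  accum=8
  accum=24, idx=4
  accum=42, idx=6

Final answer: 42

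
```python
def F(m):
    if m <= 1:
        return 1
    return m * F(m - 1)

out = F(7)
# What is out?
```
Call trace:
F(m=7)
  F(m=6)
    F(m=5)
      F(m=4)
        F(m=3)
          F(m=2)
            F(m=1)
            -> return 1
          -> return 2
        -> return 6
      -> return 24
    -> return 120
  -> return 720
-> return 5040

Final answer: 5040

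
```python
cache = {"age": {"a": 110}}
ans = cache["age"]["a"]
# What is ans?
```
Trace:
  cache={'age': {'a': 110}}
  cache={'age': {'a': 110}}, ans=110

Final answer: 110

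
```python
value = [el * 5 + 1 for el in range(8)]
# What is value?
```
Trace:
  el=0
  el=1
  el=2
  el=3
  el=4
  el=5
  el=6
  el=7
  value=[1, 6, 11, 16, 21, 26, 31, 36]

Final answer: [1, 6, 11, 16, 21, 26, 31, 36]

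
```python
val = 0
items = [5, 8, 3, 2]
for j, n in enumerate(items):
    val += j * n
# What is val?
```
Trace:
  val=0
  val=0, j=0, n=5
  val=8, j=1, n=8
  val=14, j=2, n=3
  val=20, j=3, n=2

Final answer: 20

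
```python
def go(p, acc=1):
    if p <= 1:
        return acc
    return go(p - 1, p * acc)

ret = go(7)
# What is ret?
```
Call trace:
go(p=7, acc=1)
  go(p=6, acc=7)
    go(p=5, acc=42)
      go(p=4, acc=210)
        go(p=3, acc=840)
          go(p=2, acc=2520)
            go(p=1, acc=5040)
            -> return 5040
          -> return 5040
        -> return 5040
      -> return 5040
    -> return 5040
  -> return 5040
-> return 5040

Final answer: 5040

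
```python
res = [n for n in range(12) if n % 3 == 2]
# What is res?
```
Trace:
  n=0
  n=1
  n=2
  n=3
  n=4
  n=5
  n=6
  n=7
  n=8
  n=9
  n=10
  n=11
  res=[2, 5, 8, 11]

Final answer: [2, 5, 8, 11]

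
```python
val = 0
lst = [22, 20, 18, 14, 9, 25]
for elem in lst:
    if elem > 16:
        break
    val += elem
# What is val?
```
Trace:
  val=0
  val=0, elem=22

Final answer: 0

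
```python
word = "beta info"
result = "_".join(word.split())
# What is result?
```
Trace:
  word='beta info'
  word='beta info', result='beta_info'

Final answer: 'beta_info'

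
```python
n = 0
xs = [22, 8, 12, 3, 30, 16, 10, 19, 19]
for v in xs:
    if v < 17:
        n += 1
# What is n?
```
Trace:
  n=0
  n=0, v=22
  n=1, v=8
  n=2, v=12
  n=3, v=3
  n=3, v=30
  n=4, v=16
  n=5, v=10
  n=5, v=19
  n=5, v=19

Final answer: 5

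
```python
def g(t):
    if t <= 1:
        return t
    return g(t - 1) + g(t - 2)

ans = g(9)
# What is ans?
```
Call trace (a repeated sub-call is expanded the first time; later identical calls just restate its return value):
g(t=9)
  g(t=8)
    g(t=7)
      g(t=6)
        g(t=5)
          g(t=4)
            g(t=3)
              g(t=2)
                g(t=1)
                -> return 1
                g(t=0)
                -> return 0
              -> return 1
              g(t=1)
              -> return 1
            -> return 2
            g(t=2) -> return 1  (same call as traced above)
          -> return 3
          g(t=3) -> return 2  (same call as traced above)
        -> return 5
        g(t=4) -> return 3  (same call as traced above)
      -> return 8
      g(t=5) -> return 5  (same call as traced above)
    -> return 13
    g(t=6) -> return 8  (same call as traced above)
  -> return 21
  g(t=7) -> return 13  (same call as traced above)
-> return 34

Final answer: 34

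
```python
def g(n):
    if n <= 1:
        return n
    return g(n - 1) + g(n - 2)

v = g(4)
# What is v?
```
Call trace (a repeated sub-call is expanded the first time; later identical calls just restate its return value):
g(n=4)
  g(n=3)
    g(n=2)
      g(n=1)
      -> return 1
      g(n=0)
      -> return 0
    -> return 1
    g(n=1)
    -> return 1
  -> return 2
  g(n=2) -> return 1  (same call as traced above)
-> return 3

Final answer: 3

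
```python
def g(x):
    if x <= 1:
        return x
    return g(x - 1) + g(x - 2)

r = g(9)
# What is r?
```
Call trace (a repeated sub-call is expanded the first time; later identical calls just restate its return value):
g(x=9)
  g(x=8)
    g(x=7)
      g(x=6)
        g(x=5)
          g(x=4)
            g(x=3)
              g(x=2)
                g(x=1)
                -> return 1
                g(x=0)
                -> return 0
              -> return 1
              g(x=1)
              -> return 1
            -> return 2
            g(x=2) -> return 1  (same call as traced above)
          -> return 3
          g(x=3) -> return 2  (same call as traced above)
        -> return 5
        g(x=4) -> return 3  (same call as traced above)
      -> return 8
      g(x=5) -> return 5  (same call as traced above)
    -> return 13
    g(x=6) -> return 8  (same call as traced above)
  -> return 21
  g(x=7) -> return 13  (same call as traced above)
-> return 34

Final answer: 34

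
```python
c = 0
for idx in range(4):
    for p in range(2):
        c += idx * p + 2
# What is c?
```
Trace:
  c=0
  c=2, idx=0, p=0
  c=4, idx=0, p=1
  c=6, idx=1, p=0
  c=9, idx=1, p=1
  c=11, idx=2, p=0
  c=15, idx=2, p=1
  c=17, idx=3, p=0
  c=22, idx=3, p=1

Final answer: 22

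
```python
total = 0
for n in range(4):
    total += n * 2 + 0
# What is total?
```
Trace:
  total=0
  total=0, n=0
  total=2, n=1
  total=6, n=2
  total=12, n=3

Final answer: 12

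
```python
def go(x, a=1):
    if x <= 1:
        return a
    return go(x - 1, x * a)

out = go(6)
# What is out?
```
Call trace:
go(x=6, a=1)
  go(x=5, a=6)
    go(x=4, a=30)
      go(x=3, a=120)
        go(x=2, a=360)
          go(x=1, a=720)
          -> return 720
        -> return 720
      -> return 720
    -> return 720
  -> return 720
-> return 720

Final answer: 720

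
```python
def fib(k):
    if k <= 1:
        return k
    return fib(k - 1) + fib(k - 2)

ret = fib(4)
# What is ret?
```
Call trace (a repeated sub-call is expanded the first time; later identical calls just restate its return value):
fib(k=4)
  fib(k=3)
    fib(k=2)
      fib(k=1)
      -> return 1
      fib(k=0)
      -> return 0
    -> return 1
    fib(k=1)
    -> return 1
  -> return 2
  fib(k=2) -> return 1  (same call as traced above)
-> return 3

Final answer: 3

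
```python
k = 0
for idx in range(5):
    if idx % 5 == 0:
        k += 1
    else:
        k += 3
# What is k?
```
Trace:
  k=0
  k=1, idx=0
  k=4, idx=1
  k=7, idx=2
  k=10, idx=3
  k=13, idx=4

Final answer: 13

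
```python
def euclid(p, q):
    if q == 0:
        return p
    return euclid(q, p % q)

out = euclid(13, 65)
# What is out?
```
Call trace:
euclid(p=13, q=65)
  euclid(p=65, q=13)
    euclid(p=13, q=0)
    -> return 13
  -> return 13
-> return 13

Final answer: 13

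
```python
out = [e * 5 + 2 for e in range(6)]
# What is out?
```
Trace:
  e=0
  e=1
  e=2
  e=3
  e=4
  e=5
  out=[2, 7, 12, 17, 22, 27]

Final answer: [2, 7, 12, 17, 22, 27]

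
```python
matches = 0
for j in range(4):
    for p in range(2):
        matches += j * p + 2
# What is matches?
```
Trace:
  matches=0
  matches=2, j=0, p=0
  matches=4, j=0, p=1
  matches=6, j=1, p=0
  matches=9, j=1, p=1
  matches=11, j=2, p=0
  matches=15, j=2, p=1
  matches=17, j=3, p=0
  matches=22, j=3, p=1

Final answer: 22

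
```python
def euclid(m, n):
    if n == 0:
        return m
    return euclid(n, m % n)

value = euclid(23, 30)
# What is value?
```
Call trace:
euclid(m=23, n=30)
  euclid(m=30, n=23)
    euclid(m=23, n=7)
      euclid(m=7, n=2)
        euclid(m=2, n=1)
          euclid(m=1, n=0)
          -> return 1
        -> return 1
      -> return 1
    -> return 1
  -> return 1
-> return 1

Final answer: 1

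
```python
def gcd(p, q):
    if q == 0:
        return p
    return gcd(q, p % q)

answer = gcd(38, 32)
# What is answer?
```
Call trace:
gcd(p=38, q=32)
  gcd(p=32, q=6)
    gcd(p=6, q=2)
      gcd(p=2, q=0)
      -> return 2
    -> return 2
  -> return 2
-> return 2

Final answer: 2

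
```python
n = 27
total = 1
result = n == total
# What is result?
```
Trace:
  n=27
  n=27, total=1
  n=27, total=1, result=False

Final answer: False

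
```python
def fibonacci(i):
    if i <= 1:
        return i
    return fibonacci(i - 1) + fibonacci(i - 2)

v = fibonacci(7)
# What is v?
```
Call trace (a repeated sub-call is expanded the first time; later identical calls just restate its return value):
fibonacci(i=7)
  fibonacci(i=6)
    fibonacci(i=5)
      fibonacci(i=4)
        fibonacci(i=3)
          fibonacci(i=2)
            fibonacci(i=1)
            -> return 1
            fibonacci(i=0)
            -> return 0
          -> return 1
          fibonacci(i=1)
          -> return 1
        -> return 2
        fibonacci(i=2) -> return 1  (same call as traced above)
      -> return 3
      fibonacci(i=3) -> return 2  (same call as traced above)
    -> return 5
    fibonacci(i=4) -> return 3  (same call as traced above)
  -> return 8
  fibonacci(i=5) -> return 5  (same call as traced above)
-> return 13

Final answer: 13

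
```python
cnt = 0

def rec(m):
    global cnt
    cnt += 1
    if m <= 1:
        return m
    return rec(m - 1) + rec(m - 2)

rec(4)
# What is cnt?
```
Call trace (a repeated sub-call is expanded the first time; later identical calls just restate its return value):
rec(m=4)
  rec(m=3)
    rec(m=2)
      rec(m=1)
      -> return 1
      rec(m=0)
      -> return 0
    -> return 1
    rec(m=1)
    -> return 1
  -> return 2
  rec(m=2) -> return 1  (same call as traced above)
-> return 3

cnt is incremented once per call, so count the calls in each subtree. Let C(m) = number of calls made by rec(m).
C(0) = C(1) = 1 (base case, no recursion); C(m) = 1 + C(m - 1) + C(m - 2) otherwise.
C(2) = 1 + C(1) + C(0) = 1 + 1 + 1 = 3
C(3) = 1 + C(2) + C(1) = 1 + 3 + 1 = 5
C(4) = 1 + C(3) + C(2) = 1 + 5 + 3 = 9
cnt = C(4) = 9

Final answer: 9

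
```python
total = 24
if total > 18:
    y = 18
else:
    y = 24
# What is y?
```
Trace:
  total=24
  total=24, y=18

Final answer: 18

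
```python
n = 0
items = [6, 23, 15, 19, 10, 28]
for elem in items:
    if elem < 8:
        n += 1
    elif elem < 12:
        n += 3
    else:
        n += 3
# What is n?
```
Trace:
  n=0
  n=1, elem=6
  n=4, elem=23
  n=7, elem=15
  n=10, elem=19
  n=13, elem=10
  n=16, elem=28

Final answer: 16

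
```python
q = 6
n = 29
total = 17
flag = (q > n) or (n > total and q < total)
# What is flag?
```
Trace:
  q=6
  q=6, n=29
  q=6, n=29, total=17
  q=6, n=29, total=17, flag=True

Final answer: True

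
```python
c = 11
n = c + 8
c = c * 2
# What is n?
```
Trace:
  c=11
  c=11, n=19
  c=22, n=19

Final answer: 19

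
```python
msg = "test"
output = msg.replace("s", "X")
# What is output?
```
Trace:
  msg='test'
  msg='test', output='teXt'

Final answer: 'teXt'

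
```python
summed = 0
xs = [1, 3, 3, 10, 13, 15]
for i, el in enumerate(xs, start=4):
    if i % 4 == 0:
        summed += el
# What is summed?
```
Trace:
  summed=0
  summed=1, i=4, el=1
  summed=1, i=5, el=3
  summed=1, i=6, el=3
  summed=1, i=7, el=10
  summed=14, i=8, el=13
  summed=14, i=9, el=15

Final answer: 14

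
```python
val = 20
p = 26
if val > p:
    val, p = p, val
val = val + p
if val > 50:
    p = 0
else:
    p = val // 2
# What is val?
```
Trace:
  val=20
  val=20, p=26
  val=20, p=26
  val=46, p=26
  val=46, p=23

Final answer: 46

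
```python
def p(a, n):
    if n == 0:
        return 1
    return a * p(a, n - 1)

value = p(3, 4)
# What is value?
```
Call trace:
p(a=3, n=4)
  p(a=3, n=3)
    p(a=3, n=2)
      p(a=3, n=1)
        p(a=3, n=0)
        -> return 1
      -> return 3
    -> return 9
  -> return 27
-> return 81

Final answer: 81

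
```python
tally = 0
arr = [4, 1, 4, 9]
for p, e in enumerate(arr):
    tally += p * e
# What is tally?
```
Trace:
  tally=0
  tally=0, p=0, e=4
  tally=1, p=1, e=1
  tally=9, p=2, e=4
  tally=36, p=3, e=9

Final answer: 36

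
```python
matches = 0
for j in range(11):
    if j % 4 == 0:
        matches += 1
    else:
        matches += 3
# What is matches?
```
Trace:
  matches=0
  matches=1, j=0
  matches=4, j=1
  matches=7, j=2
  matches=10, j=3
  matches=11, j=4
  matches=14, j=5
  matches=17, j=6
  matches=20, j=7
  matches=21, j=8
  matches=24, j=9
  matches=27, j=10

Final answer: 27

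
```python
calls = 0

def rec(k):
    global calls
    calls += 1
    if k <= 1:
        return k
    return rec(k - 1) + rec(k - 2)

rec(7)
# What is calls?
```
Call trace (a repeated sub-call is expanded the first time; later identical calls just restate its return value):
rec(k=7)
  rec(k=6)
    rec(k=5)
      rec(k=4)
        rec(k=3)
          rec(k=2)
            rec(k=1)
            -> return 1
            rec(k=0)
            -> return 0
          -> return 1
          rec(k=1)
          -> return 1
        -> return 2
        rec(k=2) -> return 1  (same call as traced above)
      -> return 3
      rec(k=3) -> return 2  (same call as traced above)
    -> return 5
    rec(k=4) -> return 3  (same call as traced above)
  -> return 8
  rec(k=5) -> return 5  (same call as traced above)
-> return 13

calls is incremented once per call, so count the calls in each subtree. Let C(k) = number of calls made by rec(k).
C(0) = C(1) = 1 (base case, no recursion); C(k) = 1 + C(k - 1) + C(k - 2) otherwise.
C(2) = 1 + C(1) + C(0) = 1 + 1 + 1 = 3
C(3) = 1 + C(2) + C(1) = 1 + 3 + 1 = 5
C(4) = 1 + C(3) + C(2) = 1 + 5 + 3 = 9
C(5) = 1 + C(4) + C(3) = 1 + 9 + 5 = 15
C(6) = 1 + C(5) + C(4) = 1 + 15 + 9 = 25
C(7) = 1 + C(6) + C(5) = 1 + 25 + 15 = 41
calls = C(7) = 41

Final answer: 41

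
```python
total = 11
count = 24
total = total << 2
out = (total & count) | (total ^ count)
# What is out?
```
Trace:
  total=11
  total=11, count=24
  total=44, count=24
  total=44, count=24, out=60

Final answer: 60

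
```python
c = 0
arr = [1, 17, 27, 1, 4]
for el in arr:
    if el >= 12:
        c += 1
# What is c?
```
Trace:
  c=0
  c=0, el=1
  c=1, el=17
  c=2, el=27
  c=2, el=1
  c=2, el=4

Final answer: 2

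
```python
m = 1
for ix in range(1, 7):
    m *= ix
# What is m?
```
Trace:
  m=1
  m=1, ix=1
  m=2, ix=2
  m=6, ix=3
  m=24, ix=4
  m=120, ix=5
  m=720, ix=6

Final answer: 720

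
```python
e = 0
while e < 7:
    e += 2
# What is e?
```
Trace:
  e=0
  e=2
  e=4
  e=6
  e=8

Final answer: 8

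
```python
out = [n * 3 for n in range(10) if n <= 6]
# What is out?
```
Trace:
  n=0
  n=1
  n=2
  n=3
  n=4
  n=5
  n=6
  n=7
  n=8
  n=9
  out=[0, 3, 6, 9, 12, 15, 18]

Final answer: [0, 3, 6, 9, 12, 15, 18]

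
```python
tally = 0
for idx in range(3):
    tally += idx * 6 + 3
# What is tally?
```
Trace:
  tally=0
  tally=3, idx=0
  tally=12, idx=1
  tally=27, idx=2

Final answer: 27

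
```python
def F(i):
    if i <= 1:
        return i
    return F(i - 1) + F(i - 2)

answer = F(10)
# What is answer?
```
Call trace (a repeated sub-call is expanded the first time; later identical calls just restate its return value):
F(i=10)
  F(i=9)
    F(i=8)
      F(i=7)
        F(i=6)
          F(i=5)
            F(i=4)
              F(i=3)
                F(i=2)
                  F(i=1)
                  -> return 1
                  F(i=0)
                  -> return 0
                -> return 1
                F(i=1)
                -> return 1
              -> return 2
              F(i=2) -> return 1  (same call as traced above)
            -> return 3
            F(i=3) -> return 2  (same call as traced above)
          -> return 5
          F(i=4) -> return 3  (same call as traced above)
        -> return 8
        F(i=5) -> return 5  (same call as traced above)
      -> return 13
      F(i=6) -> return 8  (same call as traced above)
    -> return 21
    F(i=7) -> return 13  (same call as traced above)
  -> return 34
  F(i=8) -> return 21  (same call as traced above)
-> return 55

Final answer: 55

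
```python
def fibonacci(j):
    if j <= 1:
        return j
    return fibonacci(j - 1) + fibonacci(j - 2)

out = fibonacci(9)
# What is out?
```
Call trace (a repeated sub-call is expanded the first time; later identical calls just restate its return value):
fibonacci(j=9)
  fibonacci(j=8)
    fibonacci(j=7)
      fibonacci(j=6)
        fibonacci(j=5)
          fibonacci(j=4)
            fibonacci(j=3)
              fibonacci(j=2)
                fibonacci(j=1)
                -> return 1
                fibonacci(j=0)
                -> return 0
              -> return 1
              fibonacci(j=1)
              -> return 1
            -> return 2
            fibonacci(j=2) -> return 1  (same call as traced above)
          -> return 3
          fibonacci(j=3) -> return 2  (same call as traced above)
        -> return 5
        fibonacci(j=4) -> return 3  (same call as traced above)
      -> return 8
      fibonacci(j=5) -> return 5  (same call as traced above)
    -> return 13
    fibonacci(j=6) -> return 8  (same call as traced above)
  -> return 21
  fibonacci(j=7) -> return 13  (same call as traced above)
-> return 34

Final answer: 34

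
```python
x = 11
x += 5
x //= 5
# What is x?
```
Trace:
  x=11
  x=16
  x=3

Final answer: 3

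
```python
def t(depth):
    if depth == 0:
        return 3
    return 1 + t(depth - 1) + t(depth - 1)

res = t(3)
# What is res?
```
Call trace (a repeated sub-call is expanded the first time; later identical calls just restate its return value):
t(depth=3)
  t(depth=2)
    t(depth=1)
      t(depth=0)
      -> return 3
      t(depth=0)
      -> return 3
    -> return 7
    t(depth=1) -> return 7  (same call as traced above)
  -> return 15
  t(depth=2) -> return 15  (same call as traced above)
-> return 31

Final answer: 31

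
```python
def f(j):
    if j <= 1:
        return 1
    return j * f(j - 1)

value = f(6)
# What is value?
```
Call trace:
f(j=6)
  f(j=5)
    f(j=4)
      f(j=3)
        f(j=2)
          f(j=1)
          -> return 1
        -> return 2
      -> return 6
    -> return 24
  -> return 120
-> return 720

Final answer: 720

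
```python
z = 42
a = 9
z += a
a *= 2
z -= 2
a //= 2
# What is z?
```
Trace:
  z=42
  z=42, a=9
  z=51, a=9
  z=51, a=18
  z=49, a=18
  z=49, a=9

Final answer: 49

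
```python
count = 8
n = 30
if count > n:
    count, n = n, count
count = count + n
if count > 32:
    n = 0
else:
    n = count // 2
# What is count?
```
Trace:
  count=8
  count=8, n=30
  count=8, n=30
  count=38, n=30
  count=38, n=0

Final answer: 38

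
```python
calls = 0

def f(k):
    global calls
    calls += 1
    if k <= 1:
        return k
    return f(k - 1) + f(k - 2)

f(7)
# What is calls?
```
Call trace (a repeated sub-call is expanded the first time; later identical calls just restate its return value):
f(k=7)
  f(k=6)
    f(k=5)
      f(k=4)
        f(k=3)
          f(k=2)
            f(k=1)
            -> return 1
            f(k=0)
            -> return 0
          -> return 1
          f(k=1)
          -> return 1
        -> return 2
        f(k=2) -> return 1  (same call as traced above)
      -> return 3
      f(k=3) -> return 2  (same call as traced above)
    -> return 5
    f(k=4) -> return 3  (same call as traced above)
  -> return 8
  f(k=5) -> return 5  (same call as traced above)
-> return 13

calls is incremented once per call, so count the calls in each subtree. Let C(k) = number of calls made by f(k).
C(0) = C(1) = 1 (base case, no recursion); C(k) = 1 + C(k - 1) + C(k - 2) otherwise.
C(2) = 1 + C(1) + C(0) = 1 + 1 + 1 = 3
C(3) = 1 + C(2) + C(1) = 1 + 3 + 1 = 5
C(4) = 1 + C(3) + C(2) = 1 + 5 + 3 = 9
C(5) = 1 + C(4) + C(3) = 1 + 9 + 5 = 15
C(6) = 1 + C(5) + C(4) = 1 + 15 + 9 = 25
C(7) = 1 + C(6) + C(5) = 1 + 25 + 15 = 41
calls = C(7) = 41

Final answer: 41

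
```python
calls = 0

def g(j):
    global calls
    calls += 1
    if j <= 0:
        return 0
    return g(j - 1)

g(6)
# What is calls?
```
Call trace:
g(j=6)
  g(j=5)
    g(j=4)
      g(j=3)
        g(j=2)
          g(j=1)
            g(j=0)
            -> return 0
          -> return 0
        -> return 0
      -> return 0
    -> return 0
  -> return 0
-> return 0

calls is incremented once per call. g is entered once for each j = 6, 5, 4, 3, 2, 1, 0 (the j <= 0 call returns without recursing), i.e. 6 + 1 calls.
calls = 7

Final answer: 7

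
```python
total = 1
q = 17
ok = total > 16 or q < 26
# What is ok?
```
Trace:
  total=1
  total=1, q=17
  total=1, q=17, ok=True

Final answer: True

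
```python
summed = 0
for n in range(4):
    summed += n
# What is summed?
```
Trace:
  summed=0
  summed=0, n=0
  summed=1, n=1
  summed=3, n=2
  summed=6, n=3

Final answer: 6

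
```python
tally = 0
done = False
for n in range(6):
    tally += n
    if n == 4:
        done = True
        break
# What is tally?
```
Trace:
  tally=0
  tally=0, done=False
  tally=0, done=False, n=0
  tally=1, done=False, n=1
  tally=3, done=False, n=2
  tally=6, done=False, n=3
  tally=10, done=True, n=4

Final answer: 10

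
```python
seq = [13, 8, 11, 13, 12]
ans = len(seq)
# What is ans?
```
Trace:
  seq=[13, 8, 11, 13, 12]
  seq=[13, 8, 11, 13, 12], ans=5

Final answer: 5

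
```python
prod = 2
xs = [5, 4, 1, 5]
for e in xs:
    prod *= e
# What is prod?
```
Trace:
  prod=2
  prod=10, e=5
  prod=40, e=4
  prod=40, e=1
  prod=200, e=5

Final answer: 200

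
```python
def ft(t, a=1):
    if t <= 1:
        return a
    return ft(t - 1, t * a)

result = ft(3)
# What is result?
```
Call trace:
ft(t=3, a=1)
  ft(t=2, a=3)
    ft(t=1, a=6)
    -> return 6
  -> return 6
-> return 6

Final answer: 6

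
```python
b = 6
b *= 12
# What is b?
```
Trace:
  b=6
  b=72

Final answer: 72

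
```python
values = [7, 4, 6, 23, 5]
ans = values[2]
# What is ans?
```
Trace:
  values=[7, 4, 6, 23, 5]
  values=[7, 4, 6, 23, 5], ans=6

Final answer: 6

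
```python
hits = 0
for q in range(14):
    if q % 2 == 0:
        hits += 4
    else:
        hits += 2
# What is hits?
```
Trace:
  hits=0
  hits=4, q=0
  hits=6, q=1
  hits=10, q=2
  hits=12, q=3
  hits=16, q=4
  hits=18, q=5
  hits=22, q=6
  hits=24, q=7
  hits=28, q=8
  hits=30, q=9
  hits=34, q=10
  hits=36, q=11
  hits=40, q=12
  hits=42, q=13

Final answer: 42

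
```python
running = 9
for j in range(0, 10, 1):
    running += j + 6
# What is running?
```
Trace:
  running=9
  running=15, j=0
  running=22, j=1
  running=30, j=2
  running=39, j=3
  running=49, j=4
  running=60, j=5
  running=72, j=6
  running=85, j=7
  running=99, j=8
  running=114, j=9

Final answer: 114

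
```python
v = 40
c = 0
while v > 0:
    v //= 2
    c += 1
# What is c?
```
Trace:
  v=40
  v=40, c=0
  v=20, c=1
  v=10, c=2
  v=5, c=3
  v=2, c=4
  v=1, c=5
  v=0, c=6

Final answer: 6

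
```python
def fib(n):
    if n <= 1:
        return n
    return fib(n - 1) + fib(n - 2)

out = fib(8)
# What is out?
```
Call trace (a repeated sub-call is expanded the first time; later identical calls just restate its return value):
fib(n=8)
  fib(n=7)
    fib(n=6)
      fib(n=5)
        fib(n=4)
          fib(n=3)
            fib(n=2)
              fib(n=1)
              -> return 1
              fib(n=0)
              -> return 0
            -> return 1
            fib(n=1)
            -> return 1
          -> return 2
          fib(n=2) -> return 1  (same call as traced above)
        -> return 3
        fib(n=3) -> return 2  (same call as traced above)
      -> return 5
      fib(n=4) -> return 3  (same call as traced above)
    -> return 8
    fib(n=5) -> return 5  (same call as traced above)
  -> return 13
  fib(n=6) -> return 8  (same call as traced above)
-> return 21

Final answer: 21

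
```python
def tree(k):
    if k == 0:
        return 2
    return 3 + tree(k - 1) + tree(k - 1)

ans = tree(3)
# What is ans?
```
Call trace (a repeated sub-call is expanded the first time; later identical calls just restate its return value):
tree(k=3)
  tree(k=2)
    tree(k=1)
      tree(k=0)
      -> return 2
      tree(k=0)
      -> return 2
    -> return 7
    tree(k=1) -> return 7  (same call as traced above)
  -> return 17
  tree(k=2) -> return 17  (same call as traced above)
-> return 37

Final answer: 37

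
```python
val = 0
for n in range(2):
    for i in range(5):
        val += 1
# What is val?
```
Trace:
  val=0
  val=1, n=0, i=0
  val=2, n=0, i=1
  val=3, n=0, i=2
  val=4, n=0, i=3
  val=5, n=0, i=4
  val=6, n=1, i=0
  val=7, n=1, i=1
  val=8, n=1, i=2
  val=9, n=1, i=3
  val=10, n=1, i=4

Final answer: 10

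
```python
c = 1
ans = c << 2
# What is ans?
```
Trace:
  c=1
  c=1, ans=4

Final answer: 4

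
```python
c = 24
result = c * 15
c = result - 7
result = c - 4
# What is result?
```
Trace:
  c=24
  c=24, result=360
  c=353, result=360
  c=353, result=349

Final answer: 349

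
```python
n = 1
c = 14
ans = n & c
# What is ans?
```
Trace:
  n=1
  n=1, c=14
  n=1, c=14, ans=0

Final answer: 0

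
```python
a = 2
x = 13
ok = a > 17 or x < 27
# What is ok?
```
Trace:
  a=2
  a=2, x=13
  a=2, x=13, ok=True

Final answer: True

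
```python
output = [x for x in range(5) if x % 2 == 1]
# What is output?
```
Trace:
  x=0
  x=1
  x=2
  x=3
  x=4
  output=[1, 3]

Final answer: [1, 3]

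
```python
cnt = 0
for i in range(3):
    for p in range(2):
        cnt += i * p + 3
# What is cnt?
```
Trace:
  cnt=0
  cnt=3, i=0, p=0
  cnt=6, i=0, p=1
  cnt=9, i=1, p=0
  cnt=13, i=1, p=1
  cnt=16, i=2, p=0
  cnt=21, i=2, p=1

Final answer: 21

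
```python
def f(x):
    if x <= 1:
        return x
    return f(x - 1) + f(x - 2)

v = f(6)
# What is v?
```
Call trace (a repeated sub-call is expanded the first time; later identical calls just restate its return value):
f(x=6)
  f(x=5)
    f(x=4)
      f(x=3)
        f(x=2)
          f(x=1)
          -> return 1
          f(x=0)
          -> return 0
        -> return 1
        f(x=1)
        -> return 1
      -> return 2
      f(x=2) -> return 1  (same call as traced above)
    -> return 3
    f(x=3) -> return 2  (same call as traced above)
  -> return 5
  f(x=4) -> return 3  (same call as traced above)
-> return 8

Final answer: 8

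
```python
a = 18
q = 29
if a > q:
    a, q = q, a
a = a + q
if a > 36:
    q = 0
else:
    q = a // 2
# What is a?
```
Trace:
  a=18
  a=18, q=29
  a=18, q=29
  a=47, q=29
  a=47, q=0

Final answer: 47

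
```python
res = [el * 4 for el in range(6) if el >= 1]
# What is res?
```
Trace:
  el=0
  el=1
  el=2
  el=3
  el=4
  el=5
  res=[4, 8, 12, 16, 20]

Final answer: [4, 8, 12, 16, 20]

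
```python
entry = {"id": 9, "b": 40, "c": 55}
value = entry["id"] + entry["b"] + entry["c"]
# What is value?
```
Trace:
  entry={'id': 9, 'b': 40, 'c': 55}
  entry={'id': 9, 'b': 40, 'c': 55}, value=104

Final answer: 104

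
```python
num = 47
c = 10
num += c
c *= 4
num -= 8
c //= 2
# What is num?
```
Trace:
  num=47
  num=47, c=10
  num=57, c=10
  num=57, c=40
  num=49, c=40
  num=49, c=20

Final answer: 49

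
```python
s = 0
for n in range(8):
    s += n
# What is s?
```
Trace:
  s=0
  s=0, n=0
  s=1, n=1
  s=3, n=2
  s=6, n=3
  s=10, n=4
  s=15, n=5
  s=21, n=6
  s=28, n=7

Final answer: 28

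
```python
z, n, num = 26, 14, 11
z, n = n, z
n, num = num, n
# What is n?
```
Trace:
  z=26, n=14, num=11
  z=14, n=26, num=11
  z=14, n=11, num=26

Final answer: 11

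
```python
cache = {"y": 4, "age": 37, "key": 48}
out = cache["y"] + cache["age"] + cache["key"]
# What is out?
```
Trace:
  cache={'y': 4, 'age': 37, 'key': 48}
  cache={'y': 4, 'age': 37, 'key': 48}, out=89

Final answer: 89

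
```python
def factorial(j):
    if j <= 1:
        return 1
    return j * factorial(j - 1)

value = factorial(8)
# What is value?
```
Call trace:
factorial(j=8)
  factorial(j=7)
    factorial(j=6)
      factorial(j=5)
        factorial(j=4)
          factorial(j=3)
            factorial(j=2)
              factorial(j=1)
              -> return 1
            -> return 2
          -> return 6
        -> return 24
      -> return 120
    -> return 720
  -> return 5040
-> return 40320

Final answer: 40320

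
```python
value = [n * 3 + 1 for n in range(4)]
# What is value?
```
Trace:
  n=0
  n=1
  n=2
  n=3
  value=[1, 4, 7, 10]

Final answer: [1, 4, 7, 10]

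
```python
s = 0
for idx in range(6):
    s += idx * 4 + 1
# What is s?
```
Trace:
  s=0
  s=1, idx=0
  s=6, idx=1
  s=15, idx=2
  s=28, idx=3
  s=45, idx=4
  s=66, idx=5

Final answer: 66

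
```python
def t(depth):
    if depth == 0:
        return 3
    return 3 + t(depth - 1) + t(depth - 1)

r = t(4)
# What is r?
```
Call trace (a repeated sub-call is expanded the first time; later identical calls just restate its return value):
t(depth=4)
  t(depth=3)
    t(depth=2)
      t(depth=1)
        t(depth=0)
        -> return 3
        t(depth=0)
        -> return 3
      -> return 9
      t(depth=1) -> return 9  (same call as traced above)
    -> return 21
    t(depth=2) -> return 21  (same call as traced above)
  -> return 45
  t(depth=3) -> return 45  (same call as traced above)
-> return 93

Final answer: 93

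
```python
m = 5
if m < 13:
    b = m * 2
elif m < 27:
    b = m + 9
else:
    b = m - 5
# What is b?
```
Trace:
  m=5
  m=5, b=10

Final answer: 10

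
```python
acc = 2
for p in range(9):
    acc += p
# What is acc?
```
Trace:
  acc=2
  acc=2, p=0
  acc=3, p=1
  acc=5, p=2
  acc=8, p=3
  acc=12, p=4
  acc=17, p=5
  acc=23, p=6
  acc=30, p=7
  acc=38, p=8

Final answer: 38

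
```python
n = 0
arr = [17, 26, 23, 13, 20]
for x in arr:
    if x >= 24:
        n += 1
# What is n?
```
Trace:
  n=0
  n=0, x=17
  n=1, x=26
  n=1, x=23
  n=1, x=13
  n=1, x=20

Final answer: 1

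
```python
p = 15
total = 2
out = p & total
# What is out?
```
Trace:
  p=15
  p=15, total=2
  p=15, total=2, out=2

Final answer: 2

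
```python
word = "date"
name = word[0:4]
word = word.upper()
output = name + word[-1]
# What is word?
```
Trace:
  word='date'
  word='date', name='date'
  word='DATE', name='date'
  word='DATE', name='date', output='dateE'

Final answer: 'DATE'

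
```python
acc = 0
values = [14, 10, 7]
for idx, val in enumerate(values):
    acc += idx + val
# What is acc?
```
Trace:
  acc=0
  acc=14, idx=0, val=14
  acc=25, idx=1, val=10
  acc=34, idx=2, val=7

Final answer: 34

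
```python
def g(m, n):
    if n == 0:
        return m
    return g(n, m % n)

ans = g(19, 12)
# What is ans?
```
Call trace:
g(m=19, n=12)
  g(m=12, n=7)
    g(m=7, n=5)
      g(m=5, n=2)
        g(m=2, n=1)
          g(m=1, n=0)
          -> return 1
        -> return 1
      -> return 1
    -> return 1
  -> return 1
-> return 1

Final answer: 1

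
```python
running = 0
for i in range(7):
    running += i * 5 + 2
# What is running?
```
Trace:
  running=0
  running=2, i=0
  running=9, i=1
  running=21, i=2
  running=38, i=3
  running=60, i=4
  running=87, i=5
  running=119, i=6

Final answer: 119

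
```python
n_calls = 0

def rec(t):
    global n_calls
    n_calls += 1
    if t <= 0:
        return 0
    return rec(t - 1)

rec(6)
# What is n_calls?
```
Call trace:
rec(t=6)
  rec(t=5)
    rec(t=4)
      rec(t=3)
        rec(t=2)
          rec(t=1)
            rec(t=0)
            -> return 0
          -> return 0
        -> return 0
      -> return 0
    -> return 0
  -> return 0
-> return 0

n_calls is incremented once per call. rec is entered once for each t = 6, 5, 4, 3, 2, 1, 0 (the t <= 0 call returns without recursing), i.e. 6 + 1 calls.
n_calls = 7

Final answer: 7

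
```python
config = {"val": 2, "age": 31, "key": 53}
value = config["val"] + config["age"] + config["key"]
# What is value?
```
Trace:
  config={'val': 2, 'age': 31, 'key': 53}
  config={'val': 2, 'age': 31, 'key': 53}, value=86

Final answer: 86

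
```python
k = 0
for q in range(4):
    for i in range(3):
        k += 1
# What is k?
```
Trace:
  k=0
  k=1, q=0, i=0
  k=2, q=0, i=1
  k=3, q=0, i=2
  k=4, q=1, i=0
  k=5, q=1, i=1
  k=6, q=1, i=2
  k=7, q=2, i=0
  k=8, q=2, i=1
  k=9, q=2, i=2
  k=10, q=3, i=0
  k=11, q=3, i=1
  k=12, q=3, i=2

Final answer: 12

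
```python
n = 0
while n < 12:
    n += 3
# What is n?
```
Trace:
  n=0
  n=3
  n=6
  n=9
  n=12

Final answer: 12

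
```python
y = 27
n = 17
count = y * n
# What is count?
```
Trace:
  y=27
  y=27, n=17
  y=27, n=17, count=459

Final answer: 459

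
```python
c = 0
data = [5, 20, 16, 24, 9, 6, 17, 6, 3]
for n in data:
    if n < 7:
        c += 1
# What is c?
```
Trace:
  c=0
  c=1, n=5
  c=1, n=20
  c=1, n=16
  c=1, n=24
  c=1, n=9
  c=2, n=6
  c=2, n=17
  c=3, n=6
  c=4, n=3

Final answer: 4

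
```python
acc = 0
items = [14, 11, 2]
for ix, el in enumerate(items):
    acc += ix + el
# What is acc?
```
Trace:
  acc=0
  acc=14, ix=0, el=14
  acc=26, ix=1, el=11
  acc=30, ix=2, el=2

Final answer: 30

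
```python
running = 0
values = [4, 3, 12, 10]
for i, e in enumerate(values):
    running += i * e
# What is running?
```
Trace:
  running=0
  running=0, i=0, e=4
  running=3, i=1, e=3
  running=27, i=2, e=12
  running=57, i=3, e=10

Final answer: 57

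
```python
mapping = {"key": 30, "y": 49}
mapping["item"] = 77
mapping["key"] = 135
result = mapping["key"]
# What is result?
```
Trace:
  mapping={'key': 30, 'y': 49}
  mapping={'key': 30, 'y': 49, 'item': 77}
  mapping={'key': 135, 'y': 49, 'item': 77}
  mapping={'key': 135, 'y': 49, 'item': 77}, result=135

Final answer: 135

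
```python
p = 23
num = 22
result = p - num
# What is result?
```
Trace:
  p=23
  p=23, num=22
  p=23, num=22, result=1

Final answer: 1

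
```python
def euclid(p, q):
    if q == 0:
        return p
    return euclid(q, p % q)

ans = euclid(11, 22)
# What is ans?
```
Call trace:
euclid(p=11, q=22)
  euclid(p=22, q=11)
    euclid(p=11, q=0)
    -> return 11
  -> return 11
-> return 11

Final answer: 11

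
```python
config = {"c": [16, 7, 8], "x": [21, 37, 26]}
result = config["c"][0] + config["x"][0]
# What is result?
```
Trace:
  config={'c': [16, 7, 8], 'x': [21, 37, 26]}
  config={'c': [16, 7, 8], 'x': [21, 37, 26]}, result=37

Final answer: 37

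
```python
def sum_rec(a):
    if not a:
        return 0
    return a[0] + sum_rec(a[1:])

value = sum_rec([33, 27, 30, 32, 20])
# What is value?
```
Call trace:
sum_rec(a=[33, 27, 30, 32, 20])
  sum_rec(a=[27, 30, 32, 20])
    sum_rec(a=[30, 32, 20])
      sum_rec(a=[32, 20])
        sum_rec(a=[20])
          sum_rec(a=[])
          -> return 0
        -> return 20
      -> return 52
    -> return 82
  -> return 109
-> return 142

Final answer: 142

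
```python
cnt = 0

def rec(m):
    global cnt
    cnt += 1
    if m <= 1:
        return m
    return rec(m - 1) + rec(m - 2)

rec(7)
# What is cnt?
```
Call trace (a repeated sub-call is expanded the first time; later identical calls just restate its return value):
rec(m=7)
  rec(m=6)
    rec(m=5)
      rec(m=4)
        rec(m=3)
          rec(m=2)
            rec(m=1)
            -> return 1
            rec(m=0)
            -> return 0
          -> return 1
          rec(m=1)
          -> return 1
        -> return 2
        rec(m=2) -> return 1  (same call as traced above)
      -> return 3
      rec(m=3) -> return 2  (same call as traced above)
    -> return 5
    rec(m=4) -> return 3  (same call as traced above)
  -> return 8
  rec(m=5) -> return 5  (same call as traced above)
-> return 13

cnt is incremented once per call, so count the calls in each subtree. Let C(m) = number of calls made by rec(m).
C(0) = C(1) = 1 (base case, no recursion); C(m) = 1 + C(m - 1) + C(m - 2) otherwise.
C(2) = 1 + C(1) + C(0) = 1 + 1 + 1 = 3
C(3) = 1 + C(2) + C(1) = 1 + 3 + 1 = 5
C(4) = 1 + C(3) + C(2) = 1 + 5 + 3 = 9
C(5) = 1 + C(4) + C(3) = 1 + 9 + 5 = 15
C(6) = 1 + C(5) + C(4) = 1 + 15 + 9 = 25
C(7) = 1 + C(6) + C(5) = 1 + 25 + 15 = 41
cnt = C(7) = 41

Final answer: 41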